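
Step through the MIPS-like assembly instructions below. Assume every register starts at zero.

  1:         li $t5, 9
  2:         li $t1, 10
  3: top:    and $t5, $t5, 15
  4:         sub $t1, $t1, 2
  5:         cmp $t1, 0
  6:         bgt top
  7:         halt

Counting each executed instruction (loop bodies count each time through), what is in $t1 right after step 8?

6

$t5=9
$t1=10
$t5=9&15=9
$t1=10-2=8
cmp $t1, 0  (cmp 8,0)
bgt top: taken
$t5=9&15=9
$t1=8-2=6
After step 8: $t1 = 6.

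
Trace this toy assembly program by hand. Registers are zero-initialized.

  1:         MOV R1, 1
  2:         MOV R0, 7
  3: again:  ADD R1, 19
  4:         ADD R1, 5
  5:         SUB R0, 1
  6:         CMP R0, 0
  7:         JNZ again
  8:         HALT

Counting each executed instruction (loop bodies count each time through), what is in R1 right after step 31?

145

MOV R1, 1 → R1=1
MOV R0, 7 → R0=7
ADD R1, 19 → R1=1+19=20
ADD R1, 5 → R1=20+5=25
SUB R0, 1 → R0=7-1=6
CMP R0, 0  (cmp 6,0)
JNZ again: taken
ADD R1, 19 → R1=25+19=44
ADD R1, 5 → R1=44+5=49
SUB R0, 1 → R0=6-1=5
CMP R0, 0  (cmp 5,0)
JNZ again: taken
ADD R1, 19 → R1=49+19=68
ADD R1, 5 → R1=68+5=73
SUB R0, 1 → R0=5-1=4
CMP R0, 0  (cmp 4,0)
JNZ again: taken
ADD R1, 19 → R1=73+19=92
ADD R1, 5 → R1=92+5=97
SUB R0, 1 → R0=4-1=3
CMP R0, 0  (cmp 3,0)
JNZ again: taken
ADD R1, 19 → R1=97+19=116
ADD R1, 5 → R1=116+5=121
SUB R0, 1 → R0=3-1=2
CMP R0, 0  (cmp 2,0)
JNZ again: taken
ADD R1, 19 → R1=121+19=140
ADD R1, 5 → R1=140+5=145
SUB R0, 1 → R0=2-1=1
CMP R0, 0  (cmp 1,0)
After step 31: R1 = 145.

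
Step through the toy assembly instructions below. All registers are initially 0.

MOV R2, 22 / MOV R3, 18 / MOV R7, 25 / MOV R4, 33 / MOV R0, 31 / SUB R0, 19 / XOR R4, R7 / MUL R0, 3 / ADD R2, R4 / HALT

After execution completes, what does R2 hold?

R2=22
R3=18
R7=25
R4=33
R0=31
R0=31-19=12
R4=33^25=56
R0=12*3=36
R2=22+56=78
halt.

78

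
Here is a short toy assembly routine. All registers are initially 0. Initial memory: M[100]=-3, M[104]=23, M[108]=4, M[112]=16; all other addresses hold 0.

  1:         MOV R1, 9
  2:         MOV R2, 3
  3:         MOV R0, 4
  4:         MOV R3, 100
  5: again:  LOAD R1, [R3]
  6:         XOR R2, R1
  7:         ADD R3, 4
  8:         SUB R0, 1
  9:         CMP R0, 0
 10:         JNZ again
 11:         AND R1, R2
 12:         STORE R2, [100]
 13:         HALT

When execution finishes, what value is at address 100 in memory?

-3

after MOV R1, 9: R1=9
after MOV R2, 3: R2=3
after MOV R0, 4: R0=4
after MOV R3, 100: R3=100
after LOAD R1, [R3]: R1=M[100]=-3
after XOR R2, R1: R2=3^(-3)=-2
after ADD R3, 4: R3=100+4=104
after SUB R0, 1: R0=4-1=3
CMP R0, 0  (cmp 3,0)
JNZ again: taken
after LOAD R1, [R3]: R1=M[104]=23
after XOR R2, R1: R2=(-2)^23=-23
after ADD R3, 4: R3=104+4=108
after SUB R0, 1: R0=3-1=2
CMP R0, 0  (cmp 2,0)
JNZ again: taken
after LOAD R1, [R3]: R1=M[108]=4
after XOR R2, R1: R2=(-23)^4=-19
after ADD R3, 4: R3=108+4=112
after SUB R0, 1: R0=2-1=1
CMP R0, 0  (cmp 1,0)
JNZ again: taken
after LOAD R1, [R3]: R1=M[112]=16
after XOR R2, R1: R2=(-19)^16=-3
after ADD R3, 4: R3=112+4=116
after SUB R0, 1: R0=1-1=0
CMP R0, 0  (cmp 0,0)
JNZ again: not taken
after AND R1, R2: R1=16&(-3)=16
STORE R2, [100] → M[100]=-3
halt.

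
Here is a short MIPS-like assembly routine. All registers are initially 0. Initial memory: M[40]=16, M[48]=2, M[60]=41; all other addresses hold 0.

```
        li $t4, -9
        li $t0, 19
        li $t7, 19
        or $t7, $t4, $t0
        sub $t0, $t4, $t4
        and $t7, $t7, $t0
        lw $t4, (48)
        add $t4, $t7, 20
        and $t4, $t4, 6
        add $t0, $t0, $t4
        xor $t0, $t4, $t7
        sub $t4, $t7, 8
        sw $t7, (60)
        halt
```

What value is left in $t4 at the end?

-8

after li $t4, -9: $t4=-9
after li $t0, 19: $t0=19
after li $t7, 19: $t7=19
after or $t7, $t4, $t0: $t7=(-9)|19=-9
after sub $t0, $t4, $t4: $t0=(-9)-(-9)=0
after and $t7, $t7, $t0: $t7=(-9)&0=0
after lw $t4, (48): $t4=M[48]=2
after add $t4, $t7, 20: $t4=0+20=20
after and $t4, $t4, 6: $t4=20&6=4
after add $t0, $t0, $t4: $t0=0+4=4
after xor $t0, $t4, $t7: $t0=4^0=4
after sub $t4, $t7, 8: $t4=0-8=-8
sw $t7, (60) → M[60]=0
halt.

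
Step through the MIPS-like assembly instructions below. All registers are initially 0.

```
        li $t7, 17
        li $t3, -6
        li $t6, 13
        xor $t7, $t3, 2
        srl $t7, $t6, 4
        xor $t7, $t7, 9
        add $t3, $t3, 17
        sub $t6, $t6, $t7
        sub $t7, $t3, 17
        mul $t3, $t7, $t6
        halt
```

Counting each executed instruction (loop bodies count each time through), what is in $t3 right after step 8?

li $t7, 17 → $t7=17
li $t3, -6 → $t3=-6
li $t6, 13 → $t6=13
xor $t7, $t3, 2 → $t7=(-6)^2=-8
srl $t7, $t6, 4 → $t7=13>>4=0
xor $t7, $t7, 9 → $t7=0^9=9
add $t3, $t3, 17 → $t3=(-6)+17=11
sub $t6, $t6, $t7 → $t6=13-9=4
After step 8: $t3 = 11.

11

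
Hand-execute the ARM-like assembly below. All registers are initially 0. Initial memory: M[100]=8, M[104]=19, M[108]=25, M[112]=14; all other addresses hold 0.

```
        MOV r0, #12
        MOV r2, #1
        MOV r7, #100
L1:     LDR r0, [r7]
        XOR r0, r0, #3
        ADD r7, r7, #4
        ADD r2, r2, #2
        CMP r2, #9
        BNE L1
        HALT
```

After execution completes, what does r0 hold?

13

MOV r0, #12 → r0=12
MOV r2, #1 → r2=1
MOV r7, #100 → r7=100
LDR r0, [r7] → r0=M[100]=8
XOR r0, r0, #3 → r0=8^3=11
ADD r7, r7, #4 → r7=100+4=104
ADD r2, r2, #2 → r2=1+2=3
CMP r2, #9  (cmp 3,9)
BNE L1: taken
LDR r0, [r7] → r0=M[104]=19
XOR r0, r0, #3 → r0=19^3=16
ADD r7, r7, #4 → r7=104+4=108
ADD r2, r2, #2 → r2=3+2=5
CMP r2, #9  (cmp 5,9)
BNE L1: taken
LDR r0, [r7] → r0=M[108]=25
XOR r0, r0, #3 → r0=25^3=26
ADD r7, r7, #4 → r7=108+4=112
ADD r2, r2, #2 → r2=5+2=7
CMP r2, #9  (cmp 7,9)
BNE L1: taken
LDR r0, [r7] → r0=M[112]=14
XOR r0, r0, #3 → r0=14^3=13
ADD r7, r7, #4 → r7=112+4=116
ADD r2, r2, #2 → r2=7+2=9
CMP r2, #9  (cmp 9,9)
BNE L1: not taken
halt.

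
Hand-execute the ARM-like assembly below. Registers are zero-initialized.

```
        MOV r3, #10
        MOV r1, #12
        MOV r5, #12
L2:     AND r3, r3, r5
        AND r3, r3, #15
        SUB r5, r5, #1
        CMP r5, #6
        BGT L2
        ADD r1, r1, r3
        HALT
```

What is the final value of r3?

0

r3=10
r1=12
r5=12
r3=10&12=8
r3=8&15=8
r5=12-1=11
CMP r5, #6  (cmp 11,6)
BGT L2: taken
r3=8&11=8
r3=8&15=8
r5=11-1=10
CMP r5, #6  (cmp 10,6)
BGT L2: taken
r3=8&10=8
r3=8&15=8
r5=10-1=9
CMP r5, #6  (cmp 9,6)
BGT L2: taken
r3=8&9=8
r3=8&15=8
r5=9-1=8
CMP r5, #6  (cmp 8,6)
BGT L2: taken
r3=8&8=8
r3=8&15=8
r5=8-1=7
CMP r5, #6  (cmp 7,6)
BGT L2: taken
r3=8&7=0
r3=0&15=0
r5=7-1=6
CMP r5, #6  (cmp 6,6)
BGT L2: not taken
r1=12+0=12
halt.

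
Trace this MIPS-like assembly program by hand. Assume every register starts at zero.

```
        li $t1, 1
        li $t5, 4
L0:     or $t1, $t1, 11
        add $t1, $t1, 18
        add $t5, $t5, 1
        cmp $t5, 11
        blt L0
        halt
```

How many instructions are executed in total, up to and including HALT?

after li $t1, 1: $t1=1
after li $t5, 4: $t5=4
after or $t1, $t1, 11: $t1=1|11=11
after add $t1, $t1, 18: $t1=11+18=29
after add $t5, $t5, 1: $t5=4+1=5
cmp $t5, 11  (cmp 5,11)
blt L0: taken
after or $t1, $t1, 11: $t1=29|11=31
after add $t1, $t1, 18: $t1=31+18=49
after add $t5, $t5, 1: $t5=5+1=6
cmp $t5, 11  (cmp 6,11)
blt L0: taken
after or $t1, $t1, 11: $t1=49|11=59
after add $t1, $t1, 18: $t1=59+18=77
after add $t5, $t5, 1: $t5=6+1=7
cmp $t5, 11  (cmp 7,11)
blt L0: taken
after or $t1, $t1, 11: $t1=77|11=79
after add $t1, $t1, 18: $t1=79+18=97
after add $t5, $t5, 1: $t5=7+1=8
cmp $t5, 11  (cmp 8,11)
blt L0: taken
after or $t1, $t1, 11: $t1=97|11=107
after add $t1, $t1, 18: $t1=107+18=125
after add $t5, $t5, 1: $t5=8+1=9
cmp $t5, 11  (cmp 9,11)
blt L0: taken
after or $t1, $t1, 11: $t1=125|11=127
after add $t1, $t1, 18: $t1=127+18=145
after add $t5, $t5, 1: $t5=9+1=10
cmp $t5, 11  (cmp 10,11)
blt L0: taken
after or $t1, $t1, 11: $t1=145|11=155
after add $t1, $t1, 18: $t1=155+18=173
after add $t5, $t5, 1: $t5=10+1=11
cmp $t5, 11  (cmp 11,11)
blt L0: not taken
halt.
Total executed instructions: 38.

38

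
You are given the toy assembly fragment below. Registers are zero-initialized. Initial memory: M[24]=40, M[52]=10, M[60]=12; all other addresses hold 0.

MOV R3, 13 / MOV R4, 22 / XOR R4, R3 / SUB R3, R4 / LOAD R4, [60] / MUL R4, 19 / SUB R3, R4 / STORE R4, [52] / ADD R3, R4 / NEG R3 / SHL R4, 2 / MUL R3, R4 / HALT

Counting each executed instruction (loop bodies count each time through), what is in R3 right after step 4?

after MOV R3, 13: R3=13
after MOV R4, 22: R4=22
after XOR R4, R3: R4=22^13=27
after SUB R3, R4: R3=13-27=-14
After step 4: R3 = -14.

-14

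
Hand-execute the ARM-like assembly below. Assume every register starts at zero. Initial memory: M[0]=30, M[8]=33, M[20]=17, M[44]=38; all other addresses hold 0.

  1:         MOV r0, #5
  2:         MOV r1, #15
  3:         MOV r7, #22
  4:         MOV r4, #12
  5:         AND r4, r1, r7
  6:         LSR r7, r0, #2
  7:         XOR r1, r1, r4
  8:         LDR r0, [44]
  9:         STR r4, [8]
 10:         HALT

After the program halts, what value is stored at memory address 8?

6

MOV r0, #5 → r0=5
MOV r1, #15 → r1=15
MOV r7, #22 → r7=22
MOV r4, #12 → r4=12
AND r4, r1, r7 → r4=15&22=6
LSR r7, r0, #2 → r7=5>>2=1
XOR r1, r1, r4 → r1=15^6=9
LDR r0, [44] → r0=M[44]=38
STR r4, [8] → M[8]=6
halt.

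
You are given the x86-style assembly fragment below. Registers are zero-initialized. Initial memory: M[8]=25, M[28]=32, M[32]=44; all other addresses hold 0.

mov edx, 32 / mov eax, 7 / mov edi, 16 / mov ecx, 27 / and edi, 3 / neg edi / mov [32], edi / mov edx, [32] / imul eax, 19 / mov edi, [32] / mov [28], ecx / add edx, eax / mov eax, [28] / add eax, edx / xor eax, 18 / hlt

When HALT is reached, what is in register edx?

after mov edx, 32: edx=32
after mov eax, 7: eax=7
after mov edi, 16: edi=16
after mov ecx, 27: ecx=27
after and edi, 3: edi=16&3=0
after neg edi: edi=-(0)=0
mov [32], edi → M[32]=0
after mov edx, [32]: edx=M[32]=0
after imul eax, 19: eax=7*19=133
after mov edi, [32]: edi=M[32]=0
mov [28], ecx → M[28]=27
after add edx, eax: edx=0+133=133
after mov eax, [28]: eax=M[28]=27
after add eax, edx: eax=27+133=160
after xor eax, 18: eax=160^18=178
halt.

133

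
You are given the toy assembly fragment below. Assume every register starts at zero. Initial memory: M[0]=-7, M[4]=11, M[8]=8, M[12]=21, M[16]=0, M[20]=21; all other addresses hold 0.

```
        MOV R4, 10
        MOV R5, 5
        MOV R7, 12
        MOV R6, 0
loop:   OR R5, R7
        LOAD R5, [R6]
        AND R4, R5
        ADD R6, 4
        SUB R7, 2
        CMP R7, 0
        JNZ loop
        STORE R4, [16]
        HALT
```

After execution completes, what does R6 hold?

24

R4=10
R5=5
R7=12
R6=0
R5=5|12=13
R5=M[0]=-7
R4=10&(-7)=8
R6=0+4=4
R7=12-2=10
CMP R7, 0  (cmp 10,0)
JNZ loop: taken
R5=(-7)|10=-5
R5=M[4]=11
R4=8&11=8
R6=4+4=8
R7=10-2=8
CMP R7, 0  (cmp 8,0)
JNZ loop: taken
R5=11|8=11
R5=M[8]=8
R4=8&8=8
R6=8+4=12
R7=8-2=6
CMP R7, 0  (cmp 6,0)
JNZ loop: taken
R5=8|6=14
R5=M[12]=21
R4=8&21=0
R6=12+4=16
R7=6-2=4
CMP R7, 0  (cmp 4,0)
JNZ loop: taken
R5=21|4=21
R5=M[16]=0
R4=0&0=0
R6=16+4=20
R7=4-2=2
CMP R7, 0  (cmp 2,0)
JNZ loop: taken
R5=0|2=2
R5=M[20]=21
R4=0&21=0
R6=20+4=24
R7=2-2=0
CMP R7, 0  (cmp 0,0)
JNZ loop: not taken
STORE R4, [16] → M[16]=0
halt.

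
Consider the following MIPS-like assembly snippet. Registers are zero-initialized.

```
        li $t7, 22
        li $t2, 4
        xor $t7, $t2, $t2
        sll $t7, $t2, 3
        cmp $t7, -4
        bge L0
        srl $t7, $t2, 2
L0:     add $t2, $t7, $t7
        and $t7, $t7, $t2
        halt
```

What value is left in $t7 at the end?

after li $t7, 22: $t7=22
after li $t2, 4: $t2=4
after xor $t7, $t2, $t2: $t7=4^4=0
after sll $t7, $t2, 3: $t7=4<<3=32
cmp $t7, -4  (cmp 32,-4)
bge L0: taken
after add $t2, $t7, $t7: $t2=32+32=64
after and $t7, $t7, $t2: $t7=32&64=0
halt.

0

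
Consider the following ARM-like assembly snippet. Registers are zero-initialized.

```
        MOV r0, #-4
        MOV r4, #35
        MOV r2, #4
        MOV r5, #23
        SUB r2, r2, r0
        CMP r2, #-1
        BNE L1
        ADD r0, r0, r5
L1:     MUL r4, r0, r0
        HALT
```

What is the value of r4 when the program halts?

after MOV r0, #-4: r0=-4
after MOV r4, #35: r4=35
after MOV r2, #4: r2=4
after MOV r5, #23: r5=23
after SUB r2, r2, r0: r2=4-(-4)=8
CMP r2, #-1  (cmp 8,-1)
BNE L1: taken
after MUL r4, r0, r0: r4=(-4)*(-4)=16
halt.

16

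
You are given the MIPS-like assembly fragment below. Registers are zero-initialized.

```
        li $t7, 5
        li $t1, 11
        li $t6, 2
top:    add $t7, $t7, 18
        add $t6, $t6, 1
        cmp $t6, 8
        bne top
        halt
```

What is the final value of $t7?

after li $t7, 5: $t7=5
after li $t1, 11: $t1=11
after li $t6, 2: $t6=2
after add $t7, $t7, 18: $t7=5+18=23
after add $t6, $t6, 1: $t6=2+1=3
cmp $t6, 8  (cmp 3,8)
bne top: taken
after add $t7, $t7, 18: $t7=23+18=41
after add $t6, $t6, 1: $t6=3+1=4
cmp $t6, 8  (cmp 4,8)
bne top: taken
after add $t7, $t7, 18: $t7=41+18=59
after add $t6, $t6, 1: $t6=4+1=5
cmp $t6, 8  (cmp 5,8)
bne top: taken
after add $t7, $t7, 18: $t7=59+18=77
after add $t6, $t6, 1: $t6=5+1=6
cmp $t6, 8  (cmp 6,8)
bne top: taken
after add $t7, $t7, 18: $t7=77+18=95
after add $t6, $t6, 1: $t6=6+1=7
cmp $t6, 8  (cmp 7,8)
bne top: taken
after add $t7, $t7, 18: $t7=95+18=113
after add $t6, $t6, 1: $t6=7+1=8
cmp $t6, 8  (cmp 8,8)
bne top: not taken
halt.

113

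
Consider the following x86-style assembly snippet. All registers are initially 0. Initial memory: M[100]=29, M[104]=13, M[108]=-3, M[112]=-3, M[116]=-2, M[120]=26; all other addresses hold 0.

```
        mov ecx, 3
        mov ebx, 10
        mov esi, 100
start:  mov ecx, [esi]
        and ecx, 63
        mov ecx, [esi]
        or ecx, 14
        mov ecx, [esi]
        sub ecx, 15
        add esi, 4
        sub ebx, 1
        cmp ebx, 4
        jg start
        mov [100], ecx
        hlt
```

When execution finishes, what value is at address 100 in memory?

11

mov ecx, 3 → ecx=3
mov ebx, 10 → ebx=10
mov esi, 100 → esi=100
mov ecx, [esi] → ecx=M[100]=29
and ecx, 63 → ecx=29&63=29
mov ecx, [esi] → ecx=M[100]=29
or ecx, 14 → ecx=29|14=31
mov ecx, [esi] → ecx=M[100]=29
sub ecx, 15 → ecx=29-15=14
add esi, 4 → esi=100+4=104
sub ebx, 1 → ebx=10-1=9
cmp ebx, 4  (cmp 9,4)
jg start: taken
mov ecx, [esi] → ecx=M[104]=13
and ecx, 63 → ecx=13&63=13
mov ecx, [esi] → ecx=M[104]=13
or ecx, 14 → ecx=13|14=15
mov ecx, [esi] → ecx=M[104]=13
sub ecx, 15 → ecx=13-15=-2
add esi, 4 → esi=104+4=108
sub ebx, 1 → ebx=9-1=8
cmp ebx, 4  (cmp 8,4)
jg start: taken
mov ecx, [esi] → ecx=M[108]=-3
and ecx, 63 → ecx=(-3)&63=61
mov ecx, [esi] → ecx=M[108]=-3
or ecx, 14 → ecx=(-3)|14=-1
mov ecx, [esi] → ecx=M[108]=-3
sub ecx, 15 → ecx=(-3)-15=-18
add esi, 4 → esi=108+4=112
sub ebx, 1 → ebx=8-1=7
cmp ebx, 4  (cmp 7,4)
jg start: taken
mov ecx, [esi] → ecx=M[112]=-3
and ecx, 63 → ecx=(-3)&63=61
mov ecx, [esi] → ecx=M[112]=-3
or ecx, 14 → ecx=(-3)|14=-1
mov ecx, [esi] → ecx=M[112]=-3
sub ecx, 15 → ecx=(-3)-15=-18
add esi, 4 → esi=112+4=116
sub ebx, 1 → ebx=7-1=6
cmp ebx, 4  (cmp 6,4)
jg start: taken
mov ecx, [esi] → ecx=M[116]=-2
and ecx, 63 → ecx=(-2)&63=62
mov ecx, [esi] → ecx=M[116]=-2
or ecx, 14 → ecx=(-2)|14=-2
mov ecx, [esi] → ecx=M[116]=-2
sub ecx, 15 → ecx=(-2)-15=-17
add esi, 4 → esi=116+4=120
sub ebx, 1 → ebx=6-1=5
cmp ebx, 4  (cmp 5,4)
jg start: taken
mov ecx, [esi] → ecx=M[120]=26
and ecx, 63 → ecx=26&63=26
mov ecx, [esi] → ecx=M[120]=26
or ecx, 14 → ecx=26|14=30
mov ecx, [esi] → ecx=M[120]=26
sub ecx, 15 → ecx=26-15=11
add esi, 4 → esi=120+4=124
sub ebx, 1 → ebx=5-1=4
cmp ebx, 4  (cmp 4,4)
jg start: not taken
mov [100], ecx → M[100]=11
halt.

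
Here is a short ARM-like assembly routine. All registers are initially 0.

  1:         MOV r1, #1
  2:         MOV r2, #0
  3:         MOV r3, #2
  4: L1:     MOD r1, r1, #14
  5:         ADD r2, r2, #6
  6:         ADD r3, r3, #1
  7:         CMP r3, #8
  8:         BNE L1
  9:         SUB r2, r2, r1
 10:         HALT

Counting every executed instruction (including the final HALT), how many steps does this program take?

35

r1=1
r2=0
r3=2
r1=1%14=1
r2=0+6=6
r3=2+1=3
CMP r3, #8  (cmp 3,8)
BNE L1: taken
r1=1%14=1
r2=6+6=12
r3=3+1=4
CMP r3, #8  (cmp 4,8)
BNE L1: taken
r1=1%14=1
r2=12+6=18
r3=4+1=5
CMP r3, #8  (cmp 5,8)
BNE L1: taken
r1=1%14=1
r2=18+6=24
r3=5+1=6
CMP r3, #8  (cmp 6,8)
BNE L1: taken
r1=1%14=1
r2=24+6=30
r3=6+1=7
CMP r3, #8  (cmp 7,8)
BNE L1: taken
r1=1%14=1
r2=30+6=36
r3=7+1=8
CMP r3, #8  (cmp 8,8)
BNE L1: not taken
r2=36-1=35
halt.
Total executed instructions: 35.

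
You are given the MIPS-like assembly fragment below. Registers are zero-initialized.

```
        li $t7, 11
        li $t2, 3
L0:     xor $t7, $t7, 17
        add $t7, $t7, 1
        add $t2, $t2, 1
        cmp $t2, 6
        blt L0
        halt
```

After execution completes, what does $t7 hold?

27

after li $t7, 11: $t7=11
after li $t2, 3: $t2=3
after xor $t7, $t7, 17: $t7=11^17=26
after add $t7, $t7, 1: $t7=26+1=27
after add $t2, $t2, 1: $t2=3+1=4
cmp $t2, 6  (cmp 4,6)
blt L0: taken
after xor $t7, $t7, 17: $t7=27^17=10
after add $t7, $t7, 1: $t7=10+1=11
after add $t2, $t2, 1: $t2=4+1=5
cmp $t2, 6  (cmp 5,6)
blt L0: taken
after xor $t7, $t7, 17: $t7=11^17=26
after add $t7, $t7, 1: $t7=26+1=27
after add $t2, $t2, 1: $t2=5+1=6
cmp $t2, 6  (cmp 6,6)
blt L0: not taken
halt.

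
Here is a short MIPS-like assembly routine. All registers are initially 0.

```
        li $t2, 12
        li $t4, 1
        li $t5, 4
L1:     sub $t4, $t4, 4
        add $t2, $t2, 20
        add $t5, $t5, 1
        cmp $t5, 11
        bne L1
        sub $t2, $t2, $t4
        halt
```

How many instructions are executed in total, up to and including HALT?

after li $t2, 12: $t2=12
after li $t4, 1: $t4=1
after li $t5, 4: $t5=4
after sub $t4, $t4, 4: $t4=1-4=-3
after add $t2, $t2, 20: $t2=12+20=32
after add $t5, $t5, 1: $t5=4+1=5
cmp $t5, 11  (cmp 5,11)
bne L1: taken
after sub $t4, $t4, 4: $t4=(-3)-4=-7
after add $t2, $t2, 20: $t2=32+20=52
after add $t5, $t5, 1: $t5=5+1=6
cmp $t5, 11  (cmp 6,11)
bne L1: taken
after sub $t4, $t4, 4: $t4=(-7)-4=-11
after add $t2, $t2, 20: $t2=52+20=72
after add $t5, $t5, 1: $t5=6+1=7
cmp $t5, 11  (cmp 7,11)
bne L1: taken
after sub $t4, $t4, 4: $t4=(-11)-4=-15
after add $t2, $t2, 20: $t2=72+20=92
after add $t5, $t5, 1: $t5=7+1=8
cmp $t5, 11  (cmp 8,11)
bne L1: taken
after sub $t4, $t4, 4: $t4=(-15)-4=-19
after add $t2, $t2, 20: $t2=92+20=112
after add $t5, $t5, 1: $t5=8+1=9
cmp $t5, 11  (cmp 9,11)
bne L1: taken
after sub $t4, $t4, 4: $t4=(-19)-4=-23
after add $t2, $t2, 20: $t2=112+20=132
after add $t5, $t5, 1: $t5=9+1=10
cmp $t5, 11  (cmp 10,11)
bne L1: taken
after sub $t4, $t4, 4: $t4=(-23)-4=-27
after add $t2, $t2, 20: $t2=132+20=152
after add $t5, $t5, 1: $t5=10+1=11
cmp $t5, 11  (cmp 11,11)
bne L1: not taken
after sub $t2, $t2, $t4: $t2=152-(-27)=179
halt.
Total executed instructions: 40.

40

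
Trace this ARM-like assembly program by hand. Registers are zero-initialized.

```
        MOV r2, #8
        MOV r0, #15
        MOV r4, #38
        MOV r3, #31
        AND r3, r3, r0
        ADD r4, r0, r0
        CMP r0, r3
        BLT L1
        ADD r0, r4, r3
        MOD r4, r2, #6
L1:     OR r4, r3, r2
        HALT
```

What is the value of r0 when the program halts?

45

r2=8
r0=15
r4=38
r3=31
r3=31&15=15
r4=15+15=30
CMP r0, r3  (cmp 15,15)
BLT L1: not taken
r0=30+15=45
r4=8%6=2
r4=15|8=15
halt.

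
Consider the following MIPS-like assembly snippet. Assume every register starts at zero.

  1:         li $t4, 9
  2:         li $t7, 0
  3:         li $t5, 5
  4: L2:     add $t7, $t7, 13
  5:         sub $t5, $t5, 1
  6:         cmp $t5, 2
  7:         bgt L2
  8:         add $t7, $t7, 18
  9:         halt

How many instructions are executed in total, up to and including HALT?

17

$t4=9
$t7=0
$t5=5
$t7=0+13=13
$t5=5-1=4
cmp $t5, 2  (cmp 4,2)
bgt L2: taken
$t7=13+13=26
$t5=4-1=3
cmp $t5, 2  (cmp 3,2)
bgt L2: taken
$t7=26+13=39
$t5=3-1=2
cmp $t5, 2  (cmp 2,2)
bgt L2: not taken
$t7=39+18=57
halt.
Total executed instructions: 17.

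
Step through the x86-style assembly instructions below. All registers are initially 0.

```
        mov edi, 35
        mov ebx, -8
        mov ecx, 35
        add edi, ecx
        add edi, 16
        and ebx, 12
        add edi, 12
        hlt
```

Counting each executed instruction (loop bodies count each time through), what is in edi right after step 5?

after mov edi, 35: edi=35
after mov ebx, -8: ebx=-8
after mov ecx, 35: ecx=35
after add edi, ecx: edi=35+35=70
after add edi, 16: edi=70+16=86
After step 5: edi = 86.

86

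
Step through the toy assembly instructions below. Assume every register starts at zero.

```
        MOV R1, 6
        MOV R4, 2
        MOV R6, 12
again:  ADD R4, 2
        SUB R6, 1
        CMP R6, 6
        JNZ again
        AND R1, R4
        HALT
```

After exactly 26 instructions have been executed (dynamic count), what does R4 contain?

after MOV R1, 6: R1=6
after MOV R4, 2: R4=2
after MOV R6, 12: R6=12
after ADD R4, 2: R4=2+2=4
after SUB R6, 1: R6=12-1=11
CMP R6, 6  (cmp 11,6)
JNZ again: taken
after ADD R4, 2: R4=4+2=6
after SUB R6, 1: R6=11-1=10
CMP R6, 6  (cmp 10,6)
JNZ again: taken
after ADD R4, 2: R4=6+2=8
after SUB R6, 1: R6=10-1=9
CMP R6, 6  (cmp 9,6)
JNZ again: taken
after ADD R4, 2: R4=8+2=10
after SUB R6, 1: R6=9-1=8
CMP R6, 6  (cmp 8,6)
JNZ again: taken
after ADD R4, 2: R4=10+2=12
after SUB R6, 1: R6=8-1=7
CMP R6, 6  (cmp 7,6)
JNZ again: taken
after ADD R4, 2: R4=12+2=14
after SUB R6, 1: R6=7-1=6
CMP R6, 6  (cmp 6,6)
After step 26: R4 = 14.

14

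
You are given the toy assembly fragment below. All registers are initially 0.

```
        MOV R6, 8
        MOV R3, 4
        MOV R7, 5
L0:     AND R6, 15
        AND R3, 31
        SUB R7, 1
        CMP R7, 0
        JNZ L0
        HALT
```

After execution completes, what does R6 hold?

8

MOV R6, 8 → R6=8
MOV R3, 4 → R3=4
MOV R7, 5 → R7=5
AND R6, 15 → R6=8&15=8
AND R3, 31 → R3=4&31=4
SUB R7, 1 → R7=5-1=4
CMP R7, 0  (cmp 4,0)
JNZ L0: taken
AND R6, 15 → R6=8&15=8
AND R3, 31 → R3=4&31=4
SUB R7, 1 → R7=4-1=3
CMP R7, 0  (cmp 3,0)
JNZ L0: taken
AND R6, 15 → R6=8&15=8
AND R3, 31 → R3=4&31=4
SUB R7, 1 → R7=3-1=2
CMP R7, 0  (cmp 2,0)
JNZ L0: taken
AND R6, 15 → R6=8&15=8
AND R3, 31 → R3=4&31=4
SUB R7, 1 → R7=2-1=1
CMP R7, 0  (cmp 1,0)
JNZ L0: taken
AND R6, 15 → R6=8&15=8
AND R3, 31 → R3=4&31=4
SUB R7, 1 → R7=1-1=0
CMP R7, 0  (cmp 0,0)
JNZ L0: not taken
halt.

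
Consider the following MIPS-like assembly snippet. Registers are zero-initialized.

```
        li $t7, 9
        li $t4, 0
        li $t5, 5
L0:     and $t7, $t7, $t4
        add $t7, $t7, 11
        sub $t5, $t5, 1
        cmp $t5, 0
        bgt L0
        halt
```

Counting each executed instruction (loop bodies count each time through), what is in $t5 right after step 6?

after li $t7, 9: $t7=9
after li $t4, 0: $t4=0
after li $t5, 5: $t5=5
after and $t7, $t7, $t4: $t7=9&0=0
after add $t7, $t7, 11: $t7=0+11=11
after sub $t5, $t5, 1: $t5=5-1=4
After step 6: $t5 = 4.

4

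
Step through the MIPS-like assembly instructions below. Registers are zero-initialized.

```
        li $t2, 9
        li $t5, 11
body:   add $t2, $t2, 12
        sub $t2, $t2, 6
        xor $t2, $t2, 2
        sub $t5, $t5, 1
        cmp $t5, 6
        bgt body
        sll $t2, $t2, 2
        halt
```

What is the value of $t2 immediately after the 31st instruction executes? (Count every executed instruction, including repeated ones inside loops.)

29

$t2=9
$t5=11
$t2=9+12=21
$t2=21-6=15
$t2=15^2=13
$t5=11-1=10
cmp $t5, 6  (cmp 10,6)
bgt body: taken
$t2=13+12=25
$t2=25-6=19
$t2=19^2=17
$t5=10-1=9
cmp $t5, 6  (cmp 9,6)
bgt body: taken
$t2=17+12=29
$t2=29-6=23
$t2=23^2=21
$t5=9-1=8
cmp $t5, 6  (cmp 8,6)
bgt body: taken
$t2=21+12=33
$t2=33-6=27
$t2=27^2=25
$t5=8-1=7
cmp $t5, 6  (cmp 7,6)
bgt body: taken
$t2=25+12=37
$t2=37-6=31
$t2=31^2=29
$t5=7-1=6
cmp $t5, 6  (cmp 6,6)
After step 31: $t2 = 29.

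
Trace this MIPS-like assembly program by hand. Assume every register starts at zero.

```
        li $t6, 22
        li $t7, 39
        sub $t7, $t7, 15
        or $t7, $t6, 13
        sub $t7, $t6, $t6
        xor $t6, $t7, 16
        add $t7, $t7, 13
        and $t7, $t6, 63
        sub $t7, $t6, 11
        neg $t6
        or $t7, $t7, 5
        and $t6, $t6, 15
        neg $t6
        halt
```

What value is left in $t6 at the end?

0

$t6=22
$t7=39
$t7=39-15=24
$t7=22|13=31
$t7=22-22=0
$t6=0^16=16
$t7=0+13=13
$t7=16&63=16
$t7=16-11=5
$t6=-(16)=-16
$t7=5|5=5
$t6=(-16)&15=0
$t6=-(0)=0
halt.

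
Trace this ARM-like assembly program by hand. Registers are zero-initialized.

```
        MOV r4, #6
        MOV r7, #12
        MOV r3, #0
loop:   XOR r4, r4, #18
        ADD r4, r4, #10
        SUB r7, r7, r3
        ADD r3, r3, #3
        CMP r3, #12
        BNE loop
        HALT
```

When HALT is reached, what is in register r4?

MOV r4, #6 → r4=6
MOV r7, #12 → r7=12
MOV r3, #0 → r3=0
XOR r4, r4, #18 → r4=6^18=20
ADD r4, r4, #10 → r4=20+10=30
SUB r7, r7, r3 → r7=12-0=12
ADD r3, r3, #3 → r3=0+3=3
CMP r3, #12  (cmp 3,12)
BNE loop: taken
XOR r4, r4, #18 → r4=30^18=12
ADD r4, r4, #10 → r4=12+10=22
SUB r7, r7, r3 → r7=12-3=9
ADD r3, r3, #3 → r3=3+3=6
CMP r3, #12  (cmp 6,12)
BNE loop: taken
XOR r4, r4, #18 → r4=22^18=4
ADD r4, r4, #10 → r4=4+10=14
SUB r7, r7, r3 → r7=9-6=3
ADD r3, r3, #3 → r3=6+3=9
CMP r3, #12  (cmp 9,12)
BNE loop: taken
XOR r4, r4, #18 → r4=14^18=28
ADD r4, r4, #10 → r4=28+10=38
SUB r7, r7, r3 → r7=3-9=-6
ADD r3, r3, #3 → r3=9+3=12
CMP r3, #12  (cmp 12,12)
BNE loop: not taken
halt.

38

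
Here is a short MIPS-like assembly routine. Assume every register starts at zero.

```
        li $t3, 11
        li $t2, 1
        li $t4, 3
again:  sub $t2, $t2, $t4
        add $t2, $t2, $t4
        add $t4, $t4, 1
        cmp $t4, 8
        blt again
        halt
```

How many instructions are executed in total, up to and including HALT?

29

after li $t3, 11: $t3=11
after li $t2, 1: $t2=1
after li $t4, 3: $t4=3
after sub $t2, $t2, $t4: $t2=1-3=-2
after add $t2, $t2, $t4: $t2=(-2)+3=1
after add $t4, $t4, 1: $t4=3+1=4
cmp $t4, 8  (cmp 4,8)
blt again: taken
after sub $t2, $t2, $t4: $t2=1-4=-3
after add $t2, $t2, $t4: $t2=(-3)+4=1
after add $t4, $t4, 1: $t4=4+1=5
cmp $t4, 8  (cmp 5,8)
blt again: taken
after sub $t2, $t2, $t4: $t2=1-5=-4
after add $t2, $t2, $t4: $t2=(-4)+5=1
after add $t4, $t4, 1: $t4=5+1=6
cmp $t4, 8  (cmp 6,8)
blt again: taken
after sub $t2, $t2, $t4: $t2=1-6=-5
after add $t2, $t2, $t4: $t2=(-5)+6=1
after add $t4, $t4, 1: $t4=6+1=7
cmp $t4, 8  (cmp 7,8)
blt again: taken
after sub $t2, $t2, $t4: $t2=1-7=-6
after add $t2, $t2, $t4: $t2=(-6)+7=1
after add $t4, $t4, 1: $t4=7+1=8
cmp $t4, 8  (cmp 8,8)
blt again: not taken
halt.
Total executed instructions: 29.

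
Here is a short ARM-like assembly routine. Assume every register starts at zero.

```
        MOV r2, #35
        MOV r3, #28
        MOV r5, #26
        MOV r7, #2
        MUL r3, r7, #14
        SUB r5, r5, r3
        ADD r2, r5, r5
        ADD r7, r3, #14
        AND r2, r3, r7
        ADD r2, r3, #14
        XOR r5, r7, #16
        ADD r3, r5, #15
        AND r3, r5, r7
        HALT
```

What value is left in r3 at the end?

42

after MOV r2, #35: r2=35
after MOV r3, #28: r3=28
after MOV r5, #26: r5=26
after MOV r7, #2: r7=2
after MUL r3, r7, #14: r3=2*14=28
after SUB r5, r5, r3: r5=26-28=-2
after ADD r2, r5, r5: r2=(-2)+(-2)=-4
after ADD r7, r3, #14: r7=28+14=42
after AND r2, r3, r7: r2=28&42=8
after ADD r2, r3, #14: r2=28+14=42
after XOR r5, r7, #16: r5=42^16=58
after ADD r3, r5, #15: r3=58+15=73
after AND r3, r5, r7: r3=58&42=42
halt.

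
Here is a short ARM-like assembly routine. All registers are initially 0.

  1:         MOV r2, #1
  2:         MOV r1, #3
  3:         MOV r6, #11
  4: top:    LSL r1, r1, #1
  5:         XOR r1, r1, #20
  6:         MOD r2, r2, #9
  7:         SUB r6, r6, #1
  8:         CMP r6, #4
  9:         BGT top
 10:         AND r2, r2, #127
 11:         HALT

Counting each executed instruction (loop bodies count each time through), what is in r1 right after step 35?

r2=1
r1=3
r6=11
r1=3<<1=6
r1=6^20=18
r2=1%9=1
r6=11-1=10
CMP r6, #4  (cmp 10,4)
BGT top: taken
r1=18<<1=36
r1=36^20=48
r2=1%9=1
r6=10-1=9
CMP r6, #4  (cmp 9,4)
BGT top: taken
r1=48<<1=96
r1=96^20=116
r2=1%9=1
r6=9-1=8
CMP r6, #4  (cmp 8,4)
BGT top: taken
r1=116<<1=232
r1=232^20=252
r2=1%9=1
r6=8-1=7
CMP r6, #4  (cmp 7,4)
BGT top: taken
r1=252<<1=504
r1=504^20=492
r2=1%9=1
r6=7-1=6
CMP r6, #4  (cmp 6,4)
BGT top: taken
r1=492<<1=984
r1=984^20=972
After step 35: r1 = 972.

972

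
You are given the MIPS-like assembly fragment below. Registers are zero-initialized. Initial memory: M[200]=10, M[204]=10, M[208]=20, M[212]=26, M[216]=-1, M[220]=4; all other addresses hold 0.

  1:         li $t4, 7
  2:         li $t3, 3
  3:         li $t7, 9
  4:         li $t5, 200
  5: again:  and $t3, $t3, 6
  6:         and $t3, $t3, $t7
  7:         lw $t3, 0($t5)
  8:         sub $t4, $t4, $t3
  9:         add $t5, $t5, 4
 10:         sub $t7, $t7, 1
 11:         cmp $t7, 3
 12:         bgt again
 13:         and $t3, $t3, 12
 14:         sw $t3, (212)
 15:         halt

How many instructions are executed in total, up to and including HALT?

55

li $t4, 7 → $t4=7
li $t3, 3 → $t3=3
li $t7, 9 → $t7=9
li $t5, 200 → $t5=200
and $t3, $t3, 6 → $t3=3&6=2
and $t3, $t3, $t7 → $t3=2&9=0
lw $t3, 0($t5) → $t3=M[200]=10
sub $t4, $t4, $t3 → $t4=7-10=-3
add $t5, $t5, 4 → $t5=200+4=204
sub $t7, $t7, 1 → $t7=9-1=8
cmp $t7, 3  (cmp 8,3)
bgt again: taken
and $t3, $t3, 6 → $t3=10&6=2
and $t3, $t3, $t7 → $t3=2&8=0
lw $t3, 0($t5) → $t3=M[204]=10
sub $t4, $t4, $t3 → $t4=(-3)-10=-13
add $t5, $t5, 4 → $t5=204+4=208
sub $t7, $t7, 1 → $t7=8-1=7
cmp $t7, 3  (cmp 7,3)
bgt again: taken
and $t3, $t3, 6 → $t3=10&6=2
and $t3, $t3, $t7 → $t3=2&7=2
lw $t3, 0($t5) → $t3=M[208]=20
sub $t4, $t4, $t3 → $t4=(-13)-20=-33
add $t5, $t5, 4 → $t5=208+4=212
sub $t7, $t7, 1 → $t7=7-1=6
cmp $t7, 3  (cmp 6,3)
bgt again: taken
and $t3, $t3, 6 → $t3=20&6=4
and $t3, $t3, $t7 → $t3=4&6=4
lw $t3, 0($t5) → $t3=M[212]=26
sub $t4, $t4, $t3 → $t4=(-33)-26=-59
add $t5, $t5, 4 → $t5=212+4=216
sub $t7, $t7, 1 → $t7=6-1=5
cmp $t7, 3  (cmp 5,3)
bgt again: taken
and $t3, $t3, 6 → $t3=26&6=2
and $t3, $t3, $t7 → $t3=2&5=0
lw $t3, 0($t5) → $t3=M[216]=-1
sub $t4, $t4, $t3 → $t4=(-59)-(-1)=-58
add $t5, $t5, 4 → $t5=216+4=220
sub $t7, $t7, 1 → $t7=5-1=4
cmp $t7, 3  (cmp 4,3)
bgt again: taken
and $t3, $t3, 6 → $t3=(-1)&6=6
and $t3, $t3, $t7 → $t3=6&4=4
lw $t3, 0($t5) → $t3=M[220]=4
sub $t4, $t4, $t3 → $t4=(-58)-4=-62
add $t5, $t5, 4 → $t5=220+4=224
sub $t7, $t7, 1 → $t7=4-1=3
cmp $t7, 3  (cmp 3,3)
bgt again: not taken
and $t3, $t3, 12 → $t3=4&12=4
sw $t3, (212) → M[212]=4
halt.
Total executed instructions: 55.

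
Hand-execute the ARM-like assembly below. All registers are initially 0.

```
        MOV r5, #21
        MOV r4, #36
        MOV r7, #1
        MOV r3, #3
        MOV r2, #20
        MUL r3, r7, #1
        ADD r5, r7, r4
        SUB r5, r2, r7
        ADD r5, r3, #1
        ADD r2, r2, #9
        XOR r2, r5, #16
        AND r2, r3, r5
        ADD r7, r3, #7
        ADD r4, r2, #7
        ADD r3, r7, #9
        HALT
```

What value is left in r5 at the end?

r5=21
r4=36
r7=1
r3=3
r2=20
r3=1*1=1
r5=1+36=37
r5=20-1=19
r5=1+1=2
r2=20+9=29
r2=2^16=18
r2=1&2=0
r7=1+7=8
r4=0+7=7
r3=8+9=17
halt.

2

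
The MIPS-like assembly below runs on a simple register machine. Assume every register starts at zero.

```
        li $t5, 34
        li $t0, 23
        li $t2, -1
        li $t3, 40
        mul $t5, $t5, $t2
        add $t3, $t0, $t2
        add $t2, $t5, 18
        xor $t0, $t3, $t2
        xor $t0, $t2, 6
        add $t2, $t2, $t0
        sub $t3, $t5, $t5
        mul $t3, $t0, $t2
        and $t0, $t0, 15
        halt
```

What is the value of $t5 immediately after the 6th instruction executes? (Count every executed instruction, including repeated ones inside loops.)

after li $t5, 34: $t5=34
after li $t0, 23: $t0=23
after li $t2, -1: $t2=-1
after li $t3, 40: $t3=40
after mul $t5, $t5, $t2: $t5=34*(-1)=-34
after add $t3, $t0, $t2: $t3=23+(-1)=22
After step 6: $t5 = -34.

-34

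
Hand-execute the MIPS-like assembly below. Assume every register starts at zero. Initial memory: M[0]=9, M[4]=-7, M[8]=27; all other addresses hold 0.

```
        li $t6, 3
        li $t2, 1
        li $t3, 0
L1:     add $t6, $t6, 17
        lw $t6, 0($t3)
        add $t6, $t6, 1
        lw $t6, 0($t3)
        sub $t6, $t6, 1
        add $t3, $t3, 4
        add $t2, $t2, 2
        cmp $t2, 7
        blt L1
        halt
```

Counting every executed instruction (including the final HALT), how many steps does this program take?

after li $t6, 3: $t6=3
after li $t2, 1: $t2=1
after li $t3, 0: $t3=0
after add $t6, $t6, 17: $t6=3+17=20
after lw $t6, 0($t3): $t6=M[0]=9
after add $t6, $t6, 1: $t6=9+1=10
after lw $t6, 0($t3): $t6=M[0]=9
after sub $t6, $t6, 1: $t6=9-1=8
after add $t3, $t3, 4: $t3=0+4=4
after add $t2, $t2, 2: $t2=1+2=3
cmp $t2, 7  (cmp 3,7)
blt L1: taken
after add $t6, $t6, 17: $t6=8+17=25
after lw $t6, 0($t3): $t6=M[4]=-7
after add $t6, $t6, 1: $t6=(-7)+1=-6
after lw $t6, 0($t3): $t6=M[4]=-7
after sub $t6, $t6, 1: $t6=(-7)-1=-8
after add $t3, $t3, 4: $t3=4+4=8
after add $t2, $t2, 2: $t2=3+2=5
cmp $t2, 7  (cmp 5,7)
blt L1: taken
after add $t6, $t6, 17: $t6=(-8)+17=9
after lw $t6, 0($t3): $t6=M[8]=27
after add $t6, $t6, 1: $t6=27+1=28
after lw $t6, 0($t3): $t6=M[8]=27
after sub $t6, $t6, 1: $t6=27-1=26
after add $t3, $t3, 4: $t3=8+4=12
after add $t2, $t2, 2: $t2=5+2=7
cmp $t2, 7  (cmp 7,7)
blt L1: not taken
halt.
Total executed instructions: 31.

31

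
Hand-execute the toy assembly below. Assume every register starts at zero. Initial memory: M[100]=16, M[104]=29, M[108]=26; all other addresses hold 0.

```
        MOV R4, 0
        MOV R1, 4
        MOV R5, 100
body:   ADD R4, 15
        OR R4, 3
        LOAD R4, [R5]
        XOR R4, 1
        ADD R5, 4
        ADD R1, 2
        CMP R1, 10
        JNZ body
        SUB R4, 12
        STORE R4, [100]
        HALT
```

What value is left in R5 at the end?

112

after MOV R4, 0: R4=0
after MOV R1, 4: R1=4
after MOV R5, 100: R5=100
after ADD R4, 15: R4=0+15=15
after OR R4, 3: R4=15|3=15
after LOAD R4, [R5]: R4=M[100]=16
after XOR R4, 1: R4=16^1=17
after ADD R5, 4: R5=100+4=104
after ADD R1, 2: R1=4+2=6
CMP R1, 10  (cmp 6,10)
JNZ body: taken
after ADD R4, 15: R4=17+15=32
after OR R4, 3: R4=32|3=35
after LOAD R4, [R5]: R4=M[104]=29
after XOR R4, 1: R4=29^1=28
after ADD R5, 4: R5=104+4=108
after ADD R1, 2: R1=6+2=8
CMP R1, 10  (cmp 8,10)
JNZ body: taken
after ADD R4, 15: R4=28+15=43
after OR R4, 3: R4=43|3=43
after LOAD R4, [R5]: R4=M[108]=26
after XOR R4, 1: R4=26^1=27
after ADD R5, 4: R5=108+4=112
after ADD R1, 2: R1=8+2=10
CMP R1, 10  (cmp 10,10)
JNZ body: not taken
after SUB R4, 12: R4=27-12=15
STORE R4, [100] → M[100]=15
halt.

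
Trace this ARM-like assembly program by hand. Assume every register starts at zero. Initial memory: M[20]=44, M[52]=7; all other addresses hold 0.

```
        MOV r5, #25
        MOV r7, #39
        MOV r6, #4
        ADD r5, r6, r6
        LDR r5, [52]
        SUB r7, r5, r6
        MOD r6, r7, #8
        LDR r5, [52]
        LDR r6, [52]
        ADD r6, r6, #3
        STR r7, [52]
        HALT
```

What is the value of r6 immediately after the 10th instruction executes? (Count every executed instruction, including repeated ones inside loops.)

10

after MOV r5, #25: r5=25
after MOV r7, #39: r7=39
after MOV r6, #4: r6=4
after ADD r5, r6, r6: r5=4+4=8
after LDR r5, [52]: r5=M[52]=7
after SUB r7, r5, r6: r7=7-4=3
after MOD r6, r7, #8: r6=3%8=3
after LDR r5, [52]: r5=M[52]=7
after LDR r6, [52]: r6=M[52]=7
after ADD r6, r6, #3: r6=7+3=10
After step 10: r6 = 10.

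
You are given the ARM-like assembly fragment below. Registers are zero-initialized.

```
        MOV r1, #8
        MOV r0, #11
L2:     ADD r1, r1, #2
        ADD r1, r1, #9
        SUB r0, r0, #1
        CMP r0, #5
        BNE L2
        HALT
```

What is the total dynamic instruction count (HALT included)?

33

MOV r1, #8 → r1=8
MOV r0, #11 → r0=11
ADD r1, r1, #2 → r1=8+2=10
ADD r1, r1, #9 → r1=10+9=19
SUB r0, r0, #1 → r0=11-1=10
CMP r0, #5  (cmp 10,5)
BNE L2: taken
ADD r1, r1, #2 → r1=19+2=21
ADD r1, r1, #9 → r1=21+9=30
SUB r0, r0, #1 → r0=10-1=9
CMP r0, #5  (cmp 9,5)
BNE L2: taken
ADD r1, r1, #2 → r1=30+2=32
ADD r1, r1, #9 → r1=32+9=41
SUB r0, r0, #1 → r0=9-1=8
CMP r0, #5  (cmp 8,5)
BNE L2: taken
ADD r1, r1, #2 → r1=41+2=43
ADD r1, r1, #9 → r1=43+9=52
SUB r0, r0, #1 → r0=8-1=7
CMP r0, #5  (cmp 7,5)
BNE L2: taken
ADD r1, r1, #2 → r1=52+2=54
ADD r1, r1, #9 → r1=54+9=63
SUB r0, r0, #1 → r0=7-1=6
CMP r0, #5  (cmp 6,5)
BNE L2: taken
ADD r1, r1, #2 → r1=63+2=65
ADD r1, r1, #9 → r1=65+9=74
SUB r0, r0, #1 → r0=6-1=5
CMP r0, #5  (cmp 5,5)
BNE L2: not taken
halt.
Total executed instructions: 33.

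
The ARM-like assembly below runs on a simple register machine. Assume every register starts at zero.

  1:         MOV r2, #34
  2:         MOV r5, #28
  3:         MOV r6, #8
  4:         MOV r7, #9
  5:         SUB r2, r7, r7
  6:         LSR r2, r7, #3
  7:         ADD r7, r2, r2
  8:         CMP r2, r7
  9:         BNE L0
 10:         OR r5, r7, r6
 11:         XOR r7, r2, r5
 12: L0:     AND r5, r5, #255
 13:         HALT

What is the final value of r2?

r2=34
r5=28
r6=8
r7=9
r2=9-9=0
r2=9>>3=1
r7=1+1=2
CMP r2, r7  (cmp 1,2)
BNE L0: taken
r5=28&255=28
halt.

1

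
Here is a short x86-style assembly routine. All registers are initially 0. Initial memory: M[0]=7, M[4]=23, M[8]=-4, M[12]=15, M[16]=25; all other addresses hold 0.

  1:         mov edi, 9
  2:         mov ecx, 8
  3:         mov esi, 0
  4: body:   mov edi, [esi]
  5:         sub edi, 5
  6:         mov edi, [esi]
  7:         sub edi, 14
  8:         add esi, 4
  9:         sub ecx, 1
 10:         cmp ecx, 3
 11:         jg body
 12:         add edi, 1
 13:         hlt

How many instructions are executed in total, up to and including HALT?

edi=9
ecx=8
esi=0
edi=M[0]=7
edi=7-5=2
edi=M[0]=7
edi=7-14=-7
esi=0+4=4
ecx=8-1=7
cmp ecx, 3  (cmp 7,3)
jg body: taken
edi=M[4]=23
edi=23-5=18
edi=M[4]=23
edi=23-14=9
esi=4+4=8
ecx=7-1=6
cmp ecx, 3  (cmp 6,3)
jg body: taken
edi=M[8]=-4
edi=(-4)-5=-9
edi=M[8]=-4
edi=(-4)-14=-18
esi=8+4=12
ecx=6-1=5
cmp ecx, 3  (cmp 5,3)
jg body: taken
edi=M[12]=15
edi=15-5=10
edi=M[12]=15
edi=15-14=1
esi=12+4=16
ecx=5-1=4
cmp ecx, 3  (cmp 4,3)
jg body: taken
edi=M[16]=25
edi=25-5=20
edi=M[16]=25
edi=25-14=11
esi=16+4=20
ecx=4-1=3
cmp ecx, 3  (cmp 3,3)
jg body: not taken
edi=11+1=12
halt.
Total executed instructions: 45.

45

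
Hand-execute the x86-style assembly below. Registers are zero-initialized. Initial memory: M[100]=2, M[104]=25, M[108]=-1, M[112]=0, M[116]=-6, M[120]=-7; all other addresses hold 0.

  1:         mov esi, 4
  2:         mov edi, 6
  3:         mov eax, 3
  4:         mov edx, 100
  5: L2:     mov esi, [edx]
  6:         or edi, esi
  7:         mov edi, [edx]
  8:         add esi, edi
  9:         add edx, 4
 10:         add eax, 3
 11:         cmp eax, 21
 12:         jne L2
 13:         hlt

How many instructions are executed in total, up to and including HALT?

53

mov esi, 4 → esi=4
mov edi, 6 → edi=6
mov eax, 3 → eax=3
mov edx, 100 → edx=100
mov esi, [edx] → esi=M[100]=2
or edi, esi → edi=6|2=6
mov edi, [edx] → edi=M[100]=2
add esi, edi → esi=2+2=4
add edx, 4 → edx=100+4=104
add eax, 3 → eax=3+3=6
cmp eax, 21  (cmp 6,21)
jne L2: taken
mov esi, [edx] → esi=M[104]=25
or edi, esi → edi=2|25=27
mov edi, [edx] → edi=M[104]=25
add esi, edi → esi=25+25=50
add edx, 4 → edx=104+4=108
add eax, 3 → eax=6+3=9
cmp eax, 21  (cmp 9,21)
jne L2: taken
mov esi, [edx] → esi=M[108]=-1
or edi, esi → edi=25|(-1)=-1
mov edi, [edx] → edi=M[108]=-1
add esi, edi → esi=(-1)+(-1)=-2
add edx, 4 → edx=108+4=112
add eax, 3 → eax=9+3=12
cmp eax, 21  (cmp 12,21)
jne L2: taken
mov esi, [edx] → esi=M[112]=0
or edi, esi → edi=(-1)|0=-1
mov edi, [edx] → edi=M[112]=0
add esi, edi → esi=0+0=0
add edx, 4 → edx=112+4=116
add eax, 3 → eax=12+3=15
cmp eax, 21  (cmp 15,21)
jne L2: taken
mov esi, [edx] → esi=M[116]=-6
or edi, esi → edi=0|(-6)=-6
mov edi, [edx] → edi=M[116]=-6
add esi, edi → esi=(-6)+(-6)=-12
add edx, 4 → edx=116+4=120
add eax, 3 → eax=15+3=18
cmp eax, 21  (cmp 18,21)
jne L2: taken
mov esi, [edx] → esi=M[120]=-7
or edi, esi → edi=(-6)|(-7)=-5
mov edi, [edx] → edi=M[120]=-7
add esi, edi → esi=(-7)+(-7)=-14
add edx, 4 → edx=120+4=124
add eax, 3 → eax=18+3=21
cmp eax, 21  (cmp 21,21)
jne L2: not taken
halt.
Total executed instructions: 53.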